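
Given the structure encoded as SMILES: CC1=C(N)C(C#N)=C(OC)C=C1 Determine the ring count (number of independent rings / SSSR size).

In SMILES, each pair of matching ring-closure digits denotes one ring-closing bond; the number of such bonds equals the number of independent rings.
Ring-closure bonds here: 1.

1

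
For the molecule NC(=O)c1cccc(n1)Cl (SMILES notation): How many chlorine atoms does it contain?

Scan the SMILES for Cl atoms (remember two-letter symbols like Cl and Br are single atoms).
Chlorine count: 1.

1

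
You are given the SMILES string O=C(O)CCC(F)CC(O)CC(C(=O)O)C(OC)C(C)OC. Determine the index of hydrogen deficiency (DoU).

2

Degree of unsaturation = (number of rings) + (number of π bonds).
Ring closures in the SMILES: 0.
π bonds: 2 double bonds (each 1 DoU) → 2 DoU from unsaturation.
Total DoU = 0 + 2 = 2.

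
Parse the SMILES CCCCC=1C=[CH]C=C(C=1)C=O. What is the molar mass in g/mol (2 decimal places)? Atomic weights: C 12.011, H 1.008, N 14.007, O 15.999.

162.23 g/mol

First, the molecular formula is C11H14O (counting implicit H from valence).
  C: 11 × 12.011 = 132.121
  H: 14 × 1.008 = 14.112
  O: 1 × 15.999 = 15.999
Sum: 11×12.011 + 14×1.008 + 1×15.999 = 162.232 → 162.23 g/mol.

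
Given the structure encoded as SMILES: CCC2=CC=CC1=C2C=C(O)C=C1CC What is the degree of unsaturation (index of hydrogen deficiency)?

Molecular formula: C14H16O.
DoU = (2C + 2 + N − H − X) / 2, where X is the halogen count and O/S are ignored.
    = (2·14 + 2 + 0 − 16 − 0) / 2 = 14 / 2 = 7.

7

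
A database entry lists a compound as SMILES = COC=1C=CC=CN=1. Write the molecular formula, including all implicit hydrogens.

C6H7NO

Walk through each heavy atom and fill implicit hydrogens from standard valence (C 4, N 3, O 2, S 2, halogen 1):
  atom 1: C, bond orders sum to 1 (valence 4) → 3 H
  atom 2: O, bond orders sum to 2 (valence 2) → 0 H
  atom 3: C, bond orders sum to 4 (valence 4) → 0 H
  atom 4: C, bond orders sum to 3 (valence 4) → 1 H
  atom 5: C, bond orders sum to 3 (valence 4) → 1 H
  atom 6: C, bond orders sum to 3 (valence 4) → 1 H
  atom 7: C, bond orders sum to 3 (valence 4) → 1 H
  atom 8: N, bond orders sum to 3 (valence 3) → 0 H
Totals → C:6, H:7, N:1, O:1.
In Hill order: C6H7NO.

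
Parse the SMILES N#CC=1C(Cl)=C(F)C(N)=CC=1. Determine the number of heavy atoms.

11

Every atom symbol written in the SMILES (organic subset) is one heavy atom; implicit H are not written.
Heavy atoms by element → C:7, Cl:1, F:1, N:2.
Total: 11.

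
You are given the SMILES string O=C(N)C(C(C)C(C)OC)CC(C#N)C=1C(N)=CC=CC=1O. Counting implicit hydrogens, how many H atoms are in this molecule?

Walk through each heavy atom and fill implicit hydrogens from standard valence (C 4, N 3, O 2, S 2, halogen 1):
  atom 1: O, bond orders sum to 2 (valence 2) → 0 H
  atom 2: C, bond orders sum to 4 (valence 4) → 0 H
  atom 3: N, bond orders sum to 1 (valence 3) → 2 H
  atom 4: C, bond orders sum to 3 (valence 4) → 1 H
  atom 5: C, bond orders sum to 3 (valence 4) → 1 H
  atom 6: C, bond orders sum to 1 (valence 4) → 3 H
  atom 7: C, bond orders sum to 3 (valence 4) → 1 H
  atom 8: C, bond orders sum to 1 (valence 4) → 3 H
  atom 9: O, bond orders sum to 2 (valence 2) → 0 H
  atom 10: C, bond orders sum to 1 (valence 4) → 3 H
  atom 11: C, bond orders sum to 2 (valence 4) → 2 H
  atom 12: C, bond orders sum to 3 (valence 4) → 1 H
  atom 13: C, bond orders sum to 4 (valence 4) → 0 H
  atom 14: N, bond orders sum to 3 (valence 3) → 0 H
  atom 15: C, bond orders sum to 4 (valence 4) → 0 H
  atom 16: C, bond orders sum to 4 (valence 4) → 0 H
  atom 17: N, bond orders sum to 1 (valence 3) → 2 H
  atom 18: C, bond orders sum to 3 (valence 4) → 1 H
  atom 19: C, bond orders sum to 3 (valence 4) → 1 H
  atom 20: C, bond orders sum to 3 (valence 4) → 1 H
  atom 21: C, bond orders sum to 4 (valence 4) → 0 H
  atom 22: O, bond orders sum to 1 (valence 2) → 1 H
Total hydrogens: 23.

23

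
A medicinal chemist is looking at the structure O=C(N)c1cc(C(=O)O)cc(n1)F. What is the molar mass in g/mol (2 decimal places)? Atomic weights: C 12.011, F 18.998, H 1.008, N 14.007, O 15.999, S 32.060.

184.13 g/mol

First, the molecular formula is C7H5FN2O3 (counting implicit H from valence).
  C: 7 × 12.011 = 84.077
  F: 1 × 18.998 = 18.998
  H: 5 × 1.008 = 5.040
  N: 2 × 14.007 = 28.014
  O: 3 × 15.999 = 47.997
Sum: 7×12.011 + 1×18.998 + 5×1.008 + 2×14.007 + 3×15.999 = 184.126 → 184.13 g/mol.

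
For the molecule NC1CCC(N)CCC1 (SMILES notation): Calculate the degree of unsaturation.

Molecular formula: C7H16N2.
DoU = (2C + 2 + N − H − X) / 2, where X is the halogen count and O/S are ignored.
    = (2·7 + 2 + 2 − 16 − 0) / 2 = 2 / 2 = 1.

1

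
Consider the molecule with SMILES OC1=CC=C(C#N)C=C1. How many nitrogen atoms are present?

Scan the SMILES for N atoms (remember two-letter symbols like Cl and Br are single atoms).
Nitrogen count: 1.

1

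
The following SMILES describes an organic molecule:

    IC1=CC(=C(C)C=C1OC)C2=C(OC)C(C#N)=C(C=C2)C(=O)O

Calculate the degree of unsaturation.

11

Molecular formula: C17H14INO4.
DoU = (2C + 2 + N − H − X) / 2, where X is the halogen count and O/S are ignored.
    = (2·17 + 2 + 1 − 14 − 1) / 2 = 22 / 2 = 11.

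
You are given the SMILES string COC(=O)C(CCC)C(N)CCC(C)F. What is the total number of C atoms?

Count every carbon token in the SMILES (each C, including those in ring-closure positions and inside branches).
Carbon count: 11.

11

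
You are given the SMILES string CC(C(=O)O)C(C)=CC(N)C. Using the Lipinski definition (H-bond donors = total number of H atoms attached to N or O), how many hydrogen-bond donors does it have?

Donors: find every N or O and count the H atoms it carries.
  atom 4 (O): bond orders sum to 2 → 0 H
  atom 5 (O): bond orders sum to 1 → 1 H
  atom 10 (N): bond orders sum to 1 → 2 H
Lipinski HBD = 3.

3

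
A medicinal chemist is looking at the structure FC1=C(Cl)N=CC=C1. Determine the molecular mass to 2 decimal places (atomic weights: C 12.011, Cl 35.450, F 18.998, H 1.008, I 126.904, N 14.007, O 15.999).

First, the molecular formula is C5H3ClFN (counting implicit H from valence).
  C: 5 × 12.011 = 60.055
  Cl: 1 × 35.450 = 35.450
  F: 1 × 18.998 = 18.998
  H: 3 × 1.008 = 3.024
  N: 1 × 14.007 = 14.007
Sum: 5×12.011 + 1×35.450 + 1×18.998 + 3×1.008 + 1×14.007 = 131.534 → 131.53 g/mol.

131.53 g/mol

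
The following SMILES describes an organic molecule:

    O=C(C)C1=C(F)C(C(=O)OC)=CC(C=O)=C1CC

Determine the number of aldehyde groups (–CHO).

1

The aldehyde motif appears at heavy-atom position 14 in the SMILES.
Other groups present: 1 ester, 1 ketone.
Aldehyde count: 1.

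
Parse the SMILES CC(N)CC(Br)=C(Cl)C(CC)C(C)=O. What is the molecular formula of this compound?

Walk through each heavy atom and fill implicit hydrogens from standard valence (C 4, N 3, O 2, S 2, halogen 1):
  atom 1: C, bond orders sum to 1 (valence 4) → 3 H
  atom 2: C, bond orders sum to 3 (valence 4) → 1 H
  atom 3: N, bond orders sum to 1 (valence 3) → 2 H
  atom 4: C, bond orders sum to 2 (valence 4) → 2 H
  atom 5: C, bond orders sum to 4 (valence 4) → 0 H
  atom 6: Br (halogen, monovalent) → 0 H
  atom 7: C, bond orders sum to 4 (valence 4) → 0 H
  atom 8: Cl (halogen, monovalent) → 0 H
  atom 9: C, bond orders sum to 3 (valence 4) → 1 H
  atom 10: C, bond orders sum to 2 (valence 4) → 2 H
  atom 11: C, bond orders sum to 1 (valence 4) → 3 H
  atom 12: C, bond orders sum to 4 (valence 4) → 0 H
  atom 13: C, bond orders sum to 1 (valence 4) → 3 H
  atom 14: O, bond orders sum to 2 (valence 2) → 0 H
Totals → C:10, H:17, Br:1, Cl:1, N:1, O:1.

C10H17BrClNO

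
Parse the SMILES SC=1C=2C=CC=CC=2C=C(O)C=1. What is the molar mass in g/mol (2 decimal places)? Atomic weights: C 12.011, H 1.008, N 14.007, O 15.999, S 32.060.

First, the molecular formula is C10H8OS (counting implicit H from valence).
  C: 10 × 12.011 = 120.110
  H: 8 × 1.008 = 8.064
  O: 1 × 15.999 = 15.999
  S: 1 × 32.060 = 32.060
Sum: 10×12.011 + 8×1.008 + 1×15.999 + 1×32.060 = 176.233 → 176.23 g/mol.

176.23 g/mol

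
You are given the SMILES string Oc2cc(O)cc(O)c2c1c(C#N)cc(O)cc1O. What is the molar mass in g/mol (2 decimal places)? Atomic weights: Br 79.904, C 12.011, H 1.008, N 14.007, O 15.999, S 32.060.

259.22 g/mol

First, the molecular formula is C13H9NO5 (counting implicit H from valence).
  C: 13 × 12.011 = 156.143
  H: 9 × 1.008 = 9.072
  N: 1 × 14.007 = 14.007
  O: 5 × 15.999 = 79.995
Sum: 13×12.011 + 9×1.008 + 1×14.007 + 5×15.999 = 259.217 → 259.22 g/mol.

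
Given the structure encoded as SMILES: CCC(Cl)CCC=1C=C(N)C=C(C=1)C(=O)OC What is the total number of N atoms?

Scan the SMILES for N atoms (remember two-letter symbols like Cl and Br are single atoms).
Nitrogen count: 1.

1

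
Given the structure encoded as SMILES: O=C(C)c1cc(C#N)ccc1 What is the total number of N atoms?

1

Scan the SMILES for N atoms (remember two-letter symbols like Cl and Br are single atoms).
Nitrogen count: 1.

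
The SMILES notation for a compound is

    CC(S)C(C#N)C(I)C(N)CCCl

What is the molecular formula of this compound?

C8H14ClIN2S

Walk through each heavy atom and fill implicit hydrogens from standard valence (C 4, N 3, O 2, S 2, halogen 1):
  atom 1: C, bond orders sum to 1 (valence 4) → 3 H
  atom 2: C, bond orders sum to 3 (valence 4) → 1 H
  atom 3: S, bond orders sum to 1 (valence 2) → 1 H
  atom 4: C, bond orders sum to 3 (valence 4) → 1 H
  atom 5: C, bond orders sum to 4 (valence 4) → 0 H
  atom 6: N, bond orders sum to 3 (valence 3) → 0 H
  atom 7: C, bond orders sum to 3 (valence 4) → 1 H
  atom 8: I (halogen, monovalent) → 0 H
  atom 9: C, bond orders sum to 3 (valence 4) → 1 H
  atom 10: N, bond orders sum to 1 (valence 3) → 2 H
  atom 11: C, bond orders sum to 2 (valence 4) → 2 H
  atom 12: C, bond orders sum to 2 (valence 4) → 2 H
  atom 13: Cl (halogen, monovalent) → 0 H
Totals → C:8, H:14, Cl:1, I:1, N:2, S:1.
In Hill order: C8H14ClIN2S.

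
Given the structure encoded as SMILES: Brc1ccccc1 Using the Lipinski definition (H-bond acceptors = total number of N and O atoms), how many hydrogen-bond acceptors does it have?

N atoms: 0; O atoms: 0.
Lipinski HBA = 0 + 0 = 0.

0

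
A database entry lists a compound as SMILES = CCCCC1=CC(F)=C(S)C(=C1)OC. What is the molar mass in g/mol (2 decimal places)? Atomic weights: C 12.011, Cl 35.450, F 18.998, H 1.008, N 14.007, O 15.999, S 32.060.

214.30 g/mol

First, the molecular formula is C11H15FOS (counting implicit H from valence).
  C: 11 × 12.011 = 132.121
  F: 1 × 18.998 = 18.998
  H: 15 × 1.008 = 15.120
  O: 1 × 15.999 = 15.999
  S: 1 × 32.060 = 32.060
Sum: 11×12.011 + 1×18.998 + 15×1.008 + 1×15.999 + 1×32.060 = 214.298 → 214.30 g/mol.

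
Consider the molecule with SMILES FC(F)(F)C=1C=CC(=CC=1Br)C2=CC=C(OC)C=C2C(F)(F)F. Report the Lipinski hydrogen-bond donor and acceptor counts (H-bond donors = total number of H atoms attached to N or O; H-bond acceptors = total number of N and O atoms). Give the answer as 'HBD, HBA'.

0, 1

Donors: find every N or O and count the H atoms it carries.
  atom 16 (O): bond orders sum to 2 → 0 H
Lipinski HBD = 0.
Acceptors: N atoms = 0, O atoms = 1 → HBA = 1.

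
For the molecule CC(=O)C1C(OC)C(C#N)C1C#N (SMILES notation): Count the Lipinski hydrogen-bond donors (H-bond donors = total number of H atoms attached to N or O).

0

Donors: find every N or O and count the H atoms it carries.
  atom 3 (O): bond orders sum to 2 → 0 H
  atom 6 (O): bond orders sum to 2 → 0 H
  atom 10 (N): bond orders sum to 3 → 0 H
  atom 13 (N): bond orders sum to 3 → 0 H
Lipinski HBD = 0.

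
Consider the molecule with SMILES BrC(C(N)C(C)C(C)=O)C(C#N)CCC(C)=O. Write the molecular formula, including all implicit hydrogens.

Walk through each heavy atom and fill implicit hydrogens from standard valence (C 4, N 3, O 2, S 2, halogen 1):
  atom 1: Br (halogen, monovalent) → 0 H
  atom 2: C, bond orders sum to 3 (valence 4) → 1 H
  atom 3: C, bond orders sum to 3 (valence 4) → 1 H
  atom 4: N, bond orders sum to 1 (valence 3) → 2 H
  atom 5: C, bond orders sum to 3 (valence 4) → 1 H
  atom 6: C, bond orders sum to 1 (valence 4) → 3 H
  atom 7: C, bond orders sum to 4 (valence 4) → 0 H
  atom 8: C, bond orders sum to 1 (valence 4) → 3 H
  atom 9: O, bond orders sum to 2 (valence 2) → 0 H
  atom 10: C, bond orders sum to 3 (valence 4) → 1 H
  atom 11: C, bond orders sum to 4 (valence 4) → 0 H
  atom 12: N, bond orders sum to 3 (valence 3) → 0 H
  atom 13: C, bond orders sum to 2 (valence 4) → 2 H
  atom 14: C, bond orders sum to 2 (valence 4) → 2 H
  atom 15: C, bond orders sum to 4 (valence 4) → 0 H
  atom 16: C, bond orders sum to 1 (valence 4) → 3 H
  atom 17: O, bond orders sum to 2 (valence 2) → 0 H
Totals → C:12, H:19, Br:1, N:2, O:2.

C12H19BrN2O2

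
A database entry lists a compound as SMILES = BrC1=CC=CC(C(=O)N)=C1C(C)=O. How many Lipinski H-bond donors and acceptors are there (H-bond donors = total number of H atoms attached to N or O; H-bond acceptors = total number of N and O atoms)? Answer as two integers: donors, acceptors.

Donors: find every N or O and count the H atoms it carries.
  atom 8 (O): bond orders sum to 2 → 0 H
  atom 9 (N): bond orders sum to 1 → 2 H
  atom 13 (O): bond orders sum to 2 → 0 H
Lipinski HBD = 2.
Acceptors: N atoms = 1, O atoms = 2 → HBA = 3.

2, 3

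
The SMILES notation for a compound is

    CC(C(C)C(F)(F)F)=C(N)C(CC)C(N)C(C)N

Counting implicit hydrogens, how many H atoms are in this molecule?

Walk through each heavy atom and fill implicit hydrogens from standard valence (C 4, N 3, O 2, S 2, halogen 1):
  atom 1: C, bond orders sum to 1 (valence 4) → 3 H
  atom 2: C, bond orders sum to 4 (valence 4) → 0 H
  atom 3: C, bond orders sum to 3 (valence 4) → 1 H
  atom 4: C, bond orders sum to 1 (valence 4) → 3 H
  atom 5: C, bond orders sum to 4 (valence 4) → 0 H
  atom 6: F (halogen, monovalent) → 0 H
  atom 7: F (halogen, monovalent) → 0 H
  atom 8: F (halogen, monovalent) → 0 H
  atom 9: C, bond orders sum to 4 (valence 4) → 0 H
  atom 10: N, bond orders sum to 1 (valence 3) → 2 H
  atom 11: C, bond orders sum to 3 (valence 4) → 1 H
  atom 12: C, bond orders sum to 2 (valence 4) → 2 H
  atom 13: C, bond orders sum to 1 (valence 4) → 3 H
  atom 14: C, bond orders sum to 3 (valence 4) → 1 H
  atom 15: N, bond orders sum to 1 (valence 3) → 2 H
  atom 16: C, bond orders sum to 3 (valence 4) → 1 H
  atom 17: C, bond orders sum to 1 (valence 4) → 3 H
  atom 18: N, bond orders sum to 1 (valence 3) → 2 H
Total hydrogens: 24.

24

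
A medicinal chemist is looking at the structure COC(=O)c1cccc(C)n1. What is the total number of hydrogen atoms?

9

Walk through each heavy atom and fill implicit hydrogens from standard valence (C 4, N 3, O 2, S 2, halogen 1); for lowercase aromatic atoms, an aromatic c carries 1 H when it has two neighbours and 0 H with three, and aromatic n carries 0 H:
  atom 1: C, bond orders sum to 1 (valence 4) → 3 H
  atom 2: O, bond orders sum to 2 (valence 2) → 0 H
  atom 3: C, bond orders sum to 4 (valence 4) → 0 H
  atom 4: O, bond orders sum to 2 (valence 2) → 0 H
  atom 5: aromatic c, 3 neighbours → 0 H
  atom 6: aromatic c, 2 neighbours → 1 H
  atom 7: aromatic c, 2 neighbours → 1 H
  atom 8: aromatic c, 2 neighbours → 1 H
  atom 9: aromatic c, 3 neighbours → 0 H
  atom 10: C, bond orders sum to 1 (valence 4) → 3 H
  atom 11: aromatic n, 2 neighbours → 0 H
Total hydrogens: 9.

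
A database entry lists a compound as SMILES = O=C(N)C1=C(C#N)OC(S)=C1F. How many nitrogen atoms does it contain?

Scan the SMILES for N atoms (remember two-letter symbols like Cl and Br are single atoms).
Nitrogen count: 2.

2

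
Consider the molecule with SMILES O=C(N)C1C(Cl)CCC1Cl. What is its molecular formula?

Walk through each heavy atom and fill implicit hydrogens from standard valence (C 4, N 3, O 2, S 2, halogen 1):
  atom 1: O, bond orders sum to 2 (valence 2) → 0 H
  atom 2: C, bond orders sum to 4 (valence 4) → 0 H
  atom 3: N, bond orders sum to 1 (valence 3) → 2 H
  atom 4: C, bond orders sum to 3 (valence 4) → 1 H
  atom 5: C, bond orders sum to 3 (valence 4) → 1 H
  atom 6: Cl (halogen, monovalent) → 0 H
  atom 7: C, bond orders sum to 2 (valence 4) → 2 H
  atom 8: C, bond orders sum to 2 (valence 4) → 2 H
  atom 9: C, bond orders sum to 3 (valence 4) → 1 H
  atom 10: Cl (halogen, monovalent) → 0 H
Totals → C:6, H:9, Cl:2, N:1, O:1.

C6H9Cl2NO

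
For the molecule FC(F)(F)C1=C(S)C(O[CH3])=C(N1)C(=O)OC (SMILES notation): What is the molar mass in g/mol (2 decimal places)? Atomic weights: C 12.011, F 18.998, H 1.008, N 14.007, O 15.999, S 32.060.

First, the molecular formula is C8H8F3NO3S (counting implicit H from valence).
  C: 8 × 12.011 = 96.088
  F: 3 × 18.998 = 56.994
  H: 8 × 1.008 = 8.064
  N: 1 × 14.007 = 14.007
  O: 3 × 15.999 = 47.997
  S: 1 × 32.060 = 32.060
Sum: 8×12.011 + 3×18.998 + 8×1.008 + 1×14.007 + 3×15.999 + 1×32.060 = 255.210 → 255.21 g/mol.

255.21 g/mol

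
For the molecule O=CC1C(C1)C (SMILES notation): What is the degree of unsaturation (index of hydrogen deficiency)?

2

Degree of unsaturation = (number of rings) + (number of π bonds).
Ring closures in the SMILES: 1.
π bonds: 1 double bond (each 1 DoU) → 1 DoU from unsaturation.
Total DoU = 1 + 1 = 2.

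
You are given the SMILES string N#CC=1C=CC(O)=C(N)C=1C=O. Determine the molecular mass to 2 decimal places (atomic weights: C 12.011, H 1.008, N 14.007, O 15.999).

162.15 g/mol

First, the molecular formula is C8H6N2O2 (counting implicit H from valence).
  C: 8 × 12.011 = 96.088
  H: 6 × 1.008 = 6.048
  N: 2 × 14.007 = 28.014
  O: 2 × 15.999 = 31.998
Sum: 8×12.011 + 6×1.008 + 2×14.007 + 2×15.999 = 162.148 → 162.15 g/mol.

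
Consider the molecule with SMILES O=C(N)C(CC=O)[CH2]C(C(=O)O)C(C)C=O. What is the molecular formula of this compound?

Walk through each heavy atom and fill implicit hydrogens from standard valence (C 4, N 3, O 2, S 2, halogen 1):
  atom 1: O, bond orders sum to 2 (valence 2) → 0 H
  atom 2: C, bond orders sum to 4 (valence 4) → 0 H
  atom 3: N, bond orders sum to 1 (valence 3) → 2 H
  atom 4: C, bond orders sum to 3 (valence 4) → 1 H
  atom 5: C, bond orders sum to 2 (valence 4) → 2 H
  atom 6: C, bond orders sum to 3 (valence 4) → 1 H
  atom 7: O, bond orders sum to 2 (valence 2) → 0 H
  atom 8: C with explicit H count 2
  atom 9: C, bond orders sum to 3 (valence 4) → 1 H
  atom 10: C, bond orders sum to 4 (valence 4) → 0 H
  atom 11: O, bond orders sum to 2 (valence 2) → 0 H
  atom 12: O, bond orders sum to 1 (valence 2) → 1 H
  atom 13: C, bond orders sum to 3 (valence 4) → 1 H
  atom 14: C, bond orders sum to 1 (valence 4) → 3 H
  atom 15: C, bond orders sum to 3 (valence 4) → 1 H
  atom 16: O, bond orders sum to 2 (valence 2) → 0 H
Totals → C:10, H:15, N:1, O:5.
In Hill order: C10H15NO5.

C10H15NO5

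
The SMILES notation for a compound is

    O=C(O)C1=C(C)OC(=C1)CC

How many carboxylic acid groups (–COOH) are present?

The carboxylic acid motif appears at heavy-atom position 2 in the SMILES.
Carboxylic acid count: 1.

1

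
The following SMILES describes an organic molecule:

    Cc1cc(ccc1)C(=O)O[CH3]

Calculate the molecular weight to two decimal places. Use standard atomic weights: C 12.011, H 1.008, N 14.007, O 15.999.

150.18 g/mol

First, the molecular formula is C9H10O2 (counting implicit H from valence).
  C: 9 × 12.011 = 108.099
  H: 10 × 1.008 = 10.080
  O: 2 × 15.999 = 31.998
Sum: 9×12.011 + 10×1.008 + 2×15.999 = 150.177 → 150.18 g/mol.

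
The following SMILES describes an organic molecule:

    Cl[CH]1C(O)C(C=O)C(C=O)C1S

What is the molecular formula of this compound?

Walk through each heavy atom and fill implicit hydrogens from standard valence (C 4, N 3, O 2, S 2, halogen 1):
  atom 1: Cl (halogen, monovalent) → 0 H
  atom 2: C with explicit H count 1
  atom 3: C, bond orders sum to 3 (valence 4) → 1 H
  atom 4: O, bond orders sum to 1 (valence 2) → 1 H
  atom 5: C, bond orders sum to 3 (valence 4) → 1 H
  atom 6: C, bond orders sum to 3 (valence 4) → 1 H
  atom 7: O, bond orders sum to 2 (valence 2) → 0 H
  atom 8: C, bond orders sum to 3 (valence 4) → 1 H
  atom 9: C, bond orders sum to 3 (valence 4) → 1 H
  atom 10: O, bond orders sum to 2 (valence 2) → 0 H
  atom 11: C, bond orders sum to 3 (valence 4) → 1 H
  atom 12: S, bond orders sum to 1 (valence 2) → 1 H
Totals → C:7, H:9, Cl:1, O:3, S:1.
In Hill order: C7H9ClO3S.

C7H9ClO3S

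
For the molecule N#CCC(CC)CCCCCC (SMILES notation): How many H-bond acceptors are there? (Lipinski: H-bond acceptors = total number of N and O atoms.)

1

N atoms: 1; O atoms: 0.
Lipinski HBA = 1 + 0 = 1.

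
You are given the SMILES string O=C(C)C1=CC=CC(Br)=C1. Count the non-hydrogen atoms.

10

Every atom symbol written in the SMILES (organic subset) is one heavy atom; implicit H are not written.
Heavy atoms by element → Br:1, C:8, O:1.
Total: 10.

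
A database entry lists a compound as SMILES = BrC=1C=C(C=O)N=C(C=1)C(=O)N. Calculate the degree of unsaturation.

6

Degree of unsaturation = (number of rings) + (number of π bonds).
Ring closures in the SMILES: 1.
π bonds: 5 double bonds (each 1 DoU) → 5 DoU from unsaturation.
Total DoU = 1 + 5 = 6.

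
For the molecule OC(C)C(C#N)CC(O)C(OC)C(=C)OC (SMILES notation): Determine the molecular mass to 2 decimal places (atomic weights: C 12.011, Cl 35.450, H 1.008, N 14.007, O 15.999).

First, the molecular formula is C11H19NO4 (counting implicit H from valence).
  C: 11 × 12.011 = 132.121
  H: 19 × 1.008 = 19.152
  N: 1 × 14.007 = 14.007
  O: 4 × 15.999 = 63.996
Sum: 11×12.011 + 19×1.008 + 1×14.007 + 4×15.999 = 229.276 → 229.28 g/mol.

229.28 g/mol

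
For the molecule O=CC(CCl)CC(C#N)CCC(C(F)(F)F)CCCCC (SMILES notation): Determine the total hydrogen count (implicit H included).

23

Walk through each heavy atom and fill implicit hydrogens from standard valence (C 4, N 3, O 2, S 2, halogen 1):
  atom 1: O, bond orders sum to 2 (valence 2) → 0 H
  atom 2: C, bond orders sum to 3 (valence 4) → 1 H
  atom 3: C, bond orders sum to 3 (valence 4) → 1 H
  atom 4: C, bond orders sum to 2 (valence 4) → 2 H
  atom 5: Cl (halogen, monovalent) → 0 H
  atom 6: C, bond orders sum to 2 (valence 4) → 2 H
  atom 7: C, bond orders sum to 3 (valence 4) → 1 H
  atom 8: C, bond orders sum to 4 (valence 4) → 0 H
  atom 9: N, bond orders sum to 3 (valence 3) → 0 H
  atom 10: C, bond orders sum to 2 (valence 4) → 2 H
  atom 11: C, bond orders sum to 2 (valence 4) → 2 H
  atom 12: C, bond orders sum to 3 (valence 4) → 1 H
  atom 13: C, bond orders sum to 4 (valence 4) → 0 H
  atom 14: F (halogen, monovalent) → 0 H
  atom 15: F (halogen, monovalent) → 0 H
  atom 16: F (halogen, monovalent) → 0 H
  atom 17: C, bond orders sum to 2 (valence 4) → 2 H
  atom 18: C, bond orders sum to 2 (valence 4) → 2 H
  atom 19: C, bond orders sum to 2 (valence 4) → 2 H
  atom 20: C, bond orders sum to 2 (valence 4) → 2 H
  atom 21: C, bond orders sum to 1 (valence 4) → 3 H
Total hydrogens: 23.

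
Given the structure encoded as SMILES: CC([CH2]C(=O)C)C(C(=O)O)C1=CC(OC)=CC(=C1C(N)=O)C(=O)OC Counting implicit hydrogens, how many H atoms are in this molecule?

Walk through each heavy atom and fill implicit hydrogens from standard valence (C 4, N 3, O 2, S 2, halogen 1):
  atom 1: C, bond orders sum to 1 (valence 4) → 3 H
  atom 2: C, bond orders sum to 3 (valence 4) → 1 H
  atom 3: C with explicit H count 2
  atom 4: C, bond orders sum to 4 (valence 4) → 0 H
  atom 5: O, bond orders sum to 2 (valence 2) → 0 H
  atom 6: C, bond orders sum to 1 (valence 4) → 3 H
  atom 7: C, bond orders sum to 3 (valence 4) → 1 H
  atom 8: C, bond orders sum to 4 (valence 4) → 0 H
  atom 9: O, bond orders sum to 2 (valence 2) → 0 H
  atom 10: O, bond orders sum to 1 (valence 2) → 1 H
  atom 11: C, bond orders sum to 4 (valence 4) → 0 H
  atom 12: C, bond orders sum to 3 (valence 4) → 1 H
  atom 13: C, bond orders sum to 4 (valence 4) → 0 H
  atom 14: O, bond orders sum to 2 (valence 2) → 0 H
  atom 15: C, bond orders sum to 1 (valence 4) → 3 H
  atom 16: C, bond orders sum to 3 (valence 4) → 1 H
  atom 17: C, bond orders sum to 4 (valence 4) → 0 H
  atom 18: C, bond orders sum to 4 (valence 4) → 0 H
  atom 19: C, bond orders sum to 4 (valence 4) → 0 H
  atom 20: N, bond orders sum to 1 (valence 3) → 2 H
  atom 21: O, bond orders sum to 2 (valence 2) → 0 H
  atom 22: C, bond orders sum to 4 (valence 4) → 0 H
  atom 23: O, bond orders sum to 2 (valence 2) → 0 H
  atom 24: O, bond orders sum to 2 (valence 2) → 0 H
  atom 25: C, bond orders sum to 1 (valence 4) → 3 H
Total hydrogens: 21.

21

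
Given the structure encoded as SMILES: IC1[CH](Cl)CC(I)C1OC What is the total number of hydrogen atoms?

9

Walk through each heavy atom and fill implicit hydrogens from standard valence (C 4, N 3, O 2, S 2, halogen 1):
  atom 1: I (halogen, monovalent) → 0 H
  atom 2: C, bond orders sum to 3 (valence 4) → 1 H
  atom 3: C with explicit H count 1
  atom 4: Cl (halogen, monovalent) → 0 H
  atom 5: C, bond orders sum to 2 (valence 4) → 2 H
  atom 6: C, bond orders sum to 3 (valence 4) → 1 H
  atom 7: I (halogen, monovalent) → 0 H
  atom 8: C, bond orders sum to 3 (valence 4) → 1 H
  atom 9: O, bond orders sum to 2 (valence 2) → 0 H
  atom 10: C, bond orders sum to 1 (valence 4) → 3 H
Total hydrogens: 9.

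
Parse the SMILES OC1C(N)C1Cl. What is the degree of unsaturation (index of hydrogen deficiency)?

Molecular formula: C3H6ClNO.
DoU = (2C + 2 + N − H − X) / 2, where X is the halogen count and O/S are ignored.
    = (2·3 + 2 + 1 − 6 − 1) / 2 = 2 / 2 = 1.

1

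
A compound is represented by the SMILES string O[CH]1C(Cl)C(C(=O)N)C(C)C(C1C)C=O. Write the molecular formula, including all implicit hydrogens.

Walk through each heavy atom and fill implicit hydrogens from standard valence (C 4, N 3, O 2, S 2, halogen 1):
  atom 1: O, bond orders sum to 1 (valence 2) → 1 H
  atom 2: C with explicit H count 1
  atom 3: C, bond orders sum to 3 (valence 4) → 1 H
  atom 4: Cl (halogen, monovalent) → 0 H
  atom 5: C, bond orders sum to 3 (valence 4) → 1 H
  atom 6: C, bond orders sum to 4 (valence 4) → 0 H
  atom 7: O, bond orders sum to 2 (valence 2) → 0 H
  atom 8: N, bond orders sum to 1 (valence 3) → 2 H
  atom 9: C, bond orders sum to 3 (valence 4) → 1 H
  atom 10: C, bond orders sum to 1 (valence 4) → 3 H
  atom 11: C, bond orders sum to 3 (valence 4) → 1 H
  atom 12: C, bond orders sum to 3 (valence 4) → 1 H
  atom 13: C, bond orders sum to 1 (valence 4) → 3 H
  atom 14: C, bond orders sum to 3 (valence 4) → 1 H
  atom 15: O, bond orders sum to 2 (valence 2) → 0 H
Totals → C:10, H:16, Cl:1, N:1, O:3.

C10H16ClNO3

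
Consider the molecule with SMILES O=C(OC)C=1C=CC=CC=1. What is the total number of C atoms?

Count every carbon token in the SMILES (each C, including those in ring-closure positions and inside branches).
Carbon count: 8.

8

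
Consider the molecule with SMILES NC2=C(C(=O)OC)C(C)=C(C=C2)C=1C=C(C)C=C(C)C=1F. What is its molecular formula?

C17H18FNO2

Walk through each heavy atom and fill implicit hydrogens from standard valence (C 4, N 3, O 2, S 2, halogen 1):
  atom 1: N, bond orders sum to 1 (valence 3) → 2 H
  atom 2: C, bond orders sum to 4 (valence 4) → 0 H
  atom 3: C, bond orders sum to 4 (valence 4) → 0 H
  atom 4: C, bond orders sum to 4 (valence 4) → 0 H
  atom 5: O, bond orders sum to 2 (valence 2) → 0 H
  atom 6: O, bond orders sum to 2 (valence 2) → 0 H
  atom 7: C, bond orders sum to 1 (valence 4) → 3 H
  atom 8: C, bond orders sum to 4 (valence 4) → 0 H
  atom 9: C, bond orders sum to 1 (valence 4) → 3 H
  atom 10: C, bond orders sum to 4 (valence 4) → 0 H
  atom 11: C, bond orders sum to 3 (valence 4) → 1 H
  atom 12: C, bond orders sum to 3 (valence 4) → 1 H
  atom 13: C, bond orders sum to 4 (valence 4) → 0 H
  atom 14: C, bond orders sum to 3 (valence 4) → 1 H
  atom 15: C, bond orders sum to 4 (valence 4) → 0 H
  atom 16: C, bond orders sum to 1 (valence 4) → 3 H
  atom 17: C, bond orders sum to 3 (valence 4) → 1 H
  atom 18: C, bond orders sum to 4 (valence 4) → 0 H
  atom 19: C, bond orders sum to 1 (valence 4) → 3 H
  atom 20: C, bond orders sum to 4 (valence 4) → 0 H
  atom 21: F (halogen, monovalent) → 0 H
Totals → C:17, H:18, F:1, N:1, O:2.
In Hill order: C17H18FNO2.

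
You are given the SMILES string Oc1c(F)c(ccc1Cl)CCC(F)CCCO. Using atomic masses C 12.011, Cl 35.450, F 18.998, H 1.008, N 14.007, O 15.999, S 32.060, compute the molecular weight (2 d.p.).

First, the molecular formula is C12H15ClF2O2 (counting implicit H from valence).
  C: 12 × 12.011 = 144.132
  Cl: 1 × 35.450 = 35.450
  F: 2 × 18.998 = 37.996
  H: 15 × 1.008 = 15.120
  O: 2 × 15.999 = 31.998
Sum: 12×12.011 + 1×35.450 + 2×18.998 + 15×1.008 + 2×15.999 = 264.696 → 264.70 g/mol.

264.70 g/mol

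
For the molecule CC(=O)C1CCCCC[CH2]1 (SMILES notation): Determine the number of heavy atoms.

Every atom symbol written in the SMILES (organic subset) is one heavy atom; implicit H are not written.
Heavy atoms by element → C:9, O:1.
Total: 10.

10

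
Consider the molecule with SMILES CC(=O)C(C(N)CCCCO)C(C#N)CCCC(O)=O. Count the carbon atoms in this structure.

Count every carbon token in the SMILES (each C, including those in ring-closure positions and inside branches).
Carbon count: 14.

14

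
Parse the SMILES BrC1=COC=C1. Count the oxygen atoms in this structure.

Scan the SMILES for O atoms (remember two-letter symbols like Cl and Br are single atoms).
Oxygen count: 1.

1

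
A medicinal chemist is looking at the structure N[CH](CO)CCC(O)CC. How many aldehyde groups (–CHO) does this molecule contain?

Scan the SMILES for the aldehyde motif — none present.
Groups that are present: 2 hydroxyl, 1 primary amine.

0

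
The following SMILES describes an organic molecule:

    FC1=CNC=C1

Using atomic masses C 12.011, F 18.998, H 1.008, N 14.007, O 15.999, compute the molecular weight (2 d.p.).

First, the molecular formula is C4H4FN (counting implicit H from valence).
  C: 4 × 12.011 = 48.044
  F: 1 × 18.998 = 18.998
  H: 4 × 1.008 = 4.032
  N: 1 × 14.007 = 14.007
Sum: 4×12.011 + 1×18.998 + 4×1.008 + 1×14.007 = 85.081 → 85.08 g/mol.

85.08 g/mol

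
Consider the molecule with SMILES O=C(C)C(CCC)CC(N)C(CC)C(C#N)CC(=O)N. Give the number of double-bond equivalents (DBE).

4

Degree of unsaturation = (number of rings) + (number of π bonds).
Ring closures in the SMILES: 0.
π bonds: 2 double bonds (each 1 DoU), 1 triple bond (each 2 DoU) → 4 DoU from unsaturation.
Total DoU = 0 + 4 = 4.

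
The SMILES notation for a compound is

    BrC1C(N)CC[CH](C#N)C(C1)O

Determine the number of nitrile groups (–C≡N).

1

The nitrile motif appears at heavy-atom position 8 in the SMILES.
Other groups present: 1 hydroxyl, 1 primary amine.
Nitrile count: 1.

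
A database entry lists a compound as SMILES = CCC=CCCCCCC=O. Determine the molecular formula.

C10H18O

Walk through each heavy atom and fill implicit hydrogens from standard valence (C 4, N 3, O 2, S 2, halogen 1):
  atom 1: C, bond orders sum to 1 (valence 4) → 3 H
  atom 2: C, bond orders sum to 2 (valence 4) → 2 H
  atom 3: C, bond orders sum to 3 (valence 4) → 1 H
  atom 4: C, bond orders sum to 3 (valence 4) → 1 H
  atom 5: C, bond orders sum to 2 (valence 4) → 2 H
  atom 6: C, bond orders sum to 2 (valence 4) → 2 H
  atom 7: C, bond orders sum to 2 (valence 4) → 2 H
  atom 8: C, bond orders sum to 2 (valence 4) → 2 H
  atom 9: C, bond orders sum to 2 (valence 4) → 2 H
  atom 10: C, bond orders sum to 3 (valence 4) → 1 H
  atom 11: O, bond orders sum to 2 (valence 2) → 0 H
Totals → C:10, H:18, O:1.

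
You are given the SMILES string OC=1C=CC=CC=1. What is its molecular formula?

C6H6O

Walk through each heavy atom and fill implicit hydrogens from standard valence (C 4, N 3, O 2, S 2, halogen 1):
  atom 1: O, bond orders sum to 1 (valence 2) → 1 H
  atom 2: C, bond orders sum to 4 (valence 4) → 0 H
  atom 3: C, bond orders sum to 3 (valence 4) → 1 H
  atom 4: C, bond orders sum to 3 (valence 4) → 1 H
  atom 5: C, bond orders sum to 3 (valence 4) → 1 H
  atom 6: C, bond orders sum to 3 (valence 4) → 1 H
  atom 7: C, bond orders sum to 3 (valence 4) → 1 H
Totals → C:6, H:6, O:1.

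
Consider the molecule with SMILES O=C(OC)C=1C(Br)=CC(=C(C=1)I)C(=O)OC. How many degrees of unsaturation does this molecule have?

Molecular formula: C10H8BrIO4.
DoU = (2C + 2 + N − H − X) / 2, where X is the halogen count and O/S are ignored.
    = (2·10 + 2 + 0 − 8 − 2) / 2 = 12 / 2 = 6.

6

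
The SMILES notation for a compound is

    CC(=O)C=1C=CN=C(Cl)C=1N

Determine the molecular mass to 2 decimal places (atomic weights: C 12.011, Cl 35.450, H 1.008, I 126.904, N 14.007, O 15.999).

170.60 g/mol

First, the molecular formula is C7H7ClN2O (counting implicit H from valence).
  C: 7 × 12.011 = 84.077
  Cl: 1 × 35.450 = 35.450
  H: 7 × 1.008 = 7.056
  N: 2 × 14.007 = 28.014
  O: 1 × 15.999 = 15.999
Sum: 7×12.011 + 1×35.450 + 7×1.008 + 2×14.007 + 1×15.999 = 170.596 → 170.60 g/mol.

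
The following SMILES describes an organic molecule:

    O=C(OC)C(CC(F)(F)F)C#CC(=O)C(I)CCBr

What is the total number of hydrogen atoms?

Walk through each heavy atom and fill implicit hydrogens from standard valence (C 4, N 3, O 2, S 2, halogen 1):
  atom 1: O, bond orders sum to 2 (valence 2) → 0 H
  atom 2: C, bond orders sum to 4 (valence 4) → 0 H
  atom 3: O, bond orders sum to 2 (valence 2) → 0 H
  atom 4: C, bond orders sum to 1 (valence 4) → 3 H
  atom 5: C, bond orders sum to 3 (valence 4) → 1 H
  atom 6: C, bond orders sum to 2 (valence 4) → 2 H
  atom 7: C, bond orders sum to 4 (valence 4) → 0 H
  atom 8: F (halogen, monovalent) → 0 H
  atom 9: F (halogen, monovalent) → 0 H
  atom 10: F (halogen, monovalent) → 0 H
  atom 11: C, bond orders sum to 4 (valence 4) → 0 H
  atom 12: C, bond orders sum to 4 (valence 4) → 0 H
  atom 13: C, bond orders sum to 4 (valence 4) → 0 H
  atom 14: O, bond orders sum to 2 (valence 2) → 0 H
  atom 15: C, bond orders sum to 3 (valence 4) → 1 H
  atom 16: I (halogen, monovalent) → 0 H
  atom 17: C, bond orders sum to 2 (valence 4) → 2 H
  atom 18: C, bond orders sum to 2 (valence 4) → 2 H
  atom 19: Br (halogen, monovalent) → 0 H
Total hydrogens: 11.

11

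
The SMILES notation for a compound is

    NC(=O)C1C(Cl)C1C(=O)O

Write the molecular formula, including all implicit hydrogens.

Walk through each heavy atom and fill implicit hydrogens from standard valence (C 4, N 3, O 2, S 2, halogen 1):
  atom 1: N, bond orders sum to 1 (valence 3) → 2 H
  atom 2: C, bond orders sum to 4 (valence 4) → 0 H
  atom 3: O, bond orders sum to 2 (valence 2) → 0 H
  atom 4: C, bond orders sum to 3 (valence 4) → 1 H
  atom 5: C, bond orders sum to 3 (valence 4) → 1 H
  atom 6: Cl (halogen, monovalent) → 0 H
  atom 7: C, bond orders sum to 3 (valence 4) → 1 H
  atom 8: C, bond orders sum to 4 (valence 4) → 0 H
  atom 9: O, bond orders sum to 2 (valence 2) → 0 H
  atom 10: O, bond orders sum to 1 (valence 2) → 1 H
Totals → C:5, H:6, Cl:1, N:1, O:3.

C5H6ClNO3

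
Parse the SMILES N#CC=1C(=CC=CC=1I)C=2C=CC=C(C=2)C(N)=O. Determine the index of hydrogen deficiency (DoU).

11

Molecular formula: C14H9IN2O.
DoU = (2C + 2 + N − H − X) / 2, where X is the halogen count and O/S are ignored.
    = (2·14 + 2 + 2 − 9 − 1) / 2 = 22 / 2 = 11.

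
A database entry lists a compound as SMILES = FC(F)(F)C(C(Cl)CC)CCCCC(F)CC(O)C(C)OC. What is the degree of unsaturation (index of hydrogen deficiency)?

0

Molecular formula: C15H27ClF4O2.
DoU = (2C + 2 + N − H − X) / 2, where X is the halogen count and O/S are ignored.
    = (2·15 + 2 + 0 − 27 − 5) / 2 = 0 / 2 = 0.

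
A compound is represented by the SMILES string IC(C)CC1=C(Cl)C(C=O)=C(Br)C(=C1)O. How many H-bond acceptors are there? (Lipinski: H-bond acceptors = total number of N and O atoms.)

2

N atoms: 0; O atoms: 2.
Lipinski HBA = 0 + 2 = 2.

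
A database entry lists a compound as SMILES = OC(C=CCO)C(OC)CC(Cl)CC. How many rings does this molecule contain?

In SMILES, each pair of matching ring-closure digits denotes one ring-closing bond; the number of such bonds equals the number of independent rings.
Ring-closure bonds here: 0.

0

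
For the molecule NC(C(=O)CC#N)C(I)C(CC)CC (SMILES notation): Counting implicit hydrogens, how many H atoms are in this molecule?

Walk through each heavy atom and fill implicit hydrogens from standard valence (C 4, N 3, O 2, S 2, halogen 1):
  atom 1: N, bond orders sum to 1 (valence 3) → 2 H
  atom 2: C, bond orders sum to 3 (valence 4) → 1 H
  atom 3: C, bond orders sum to 4 (valence 4) → 0 H
  atom 4: O, bond orders sum to 2 (valence 2) → 0 H
  atom 5: C, bond orders sum to 2 (valence 4) → 2 H
  atom 6: C, bond orders sum to 4 (valence 4) → 0 H
  atom 7: N, bond orders sum to 3 (valence 3) → 0 H
  atom 8: C, bond orders sum to 3 (valence 4) → 1 H
  atom 9: I (halogen, monovalent) → 0 H
  atom 10: C, bond orders sum to 3 (valence 4) → 1 H
  atom 11: C, bond orders sum to 2 (valence 4) → 2 H
  atom 12: C, bond orders sum to 1 (valence 4) → 3 H
  atom 13: C, bond orders sum to 2 (valence 4) → 2 H
  atom 14: C, bond orders sum to 1 (valence 4) → 3 H
Total hydrogens: 17.

17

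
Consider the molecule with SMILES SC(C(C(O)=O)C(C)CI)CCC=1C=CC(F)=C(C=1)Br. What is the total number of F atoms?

1

Scan the SMILES for F atoms (remember two-letter symbols like Cl and Br are single atoms).
Fluorine count: 1.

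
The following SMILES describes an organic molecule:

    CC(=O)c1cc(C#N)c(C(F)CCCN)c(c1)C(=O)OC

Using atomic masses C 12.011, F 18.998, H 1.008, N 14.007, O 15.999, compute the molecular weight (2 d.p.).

First, the molecular formula is C15H17FN2O3 (counting implicit H from valence).
  C: 15 × 12.011 = 180.165
  F: 1 × 18.998 = 18.998
  H: 17 × 1.008 = 17.136
  N: 2 × 14.007 = 28.014
  O: 3 × 15.999 = 47.997
Sum: 15×12.011 + 1×18.998 + 17×1.008 + 2×14.007 + 3×15.999 = 292.310 → 292.31 g/mol.

292.31 g/mol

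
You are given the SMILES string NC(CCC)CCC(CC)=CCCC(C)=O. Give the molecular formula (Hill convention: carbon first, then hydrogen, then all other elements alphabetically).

C14H27NO

Walk through each heavy atom and fill implicit hydrogens from standard valence (C 4, N 3, O 2, S 2, halogen 1):
  atom 1: N, bond orders sum to 1 (valence 3) → 2 H
  atom 2: C, bond orders sum to 3 (valence 4) → 1 H
  atom 3: C, bond orders sum to 2 (valence 4) → 2 H
  atom 4: C, bond orders sum to 2 (valence 4) → 2 H
  atom 5: C, bond orders sum to 1 (valence 4) → 3 H
  atom 6: C, bond orders sum to 2 (valence 4) → 2 H
  atom 7: C, bond orders sum to 2 (valence 4) → 2 H
  atom 8: C, bond orders sum to 4 (valence 4) → 0 H
  atom 9: C, bond orders sum to 2 (valence 4) → 2 H
  atom 10: C, bond orders sum to 1 (valence 4) → 3 H
  atom 11: C, bond orders sum to 3 (valence 4) → 1 H
  atom 12: C, bond orders sum to 2 (valence 4) → 2 H
  atom 13: C, bond orders sum to 2 (valence 4) → 2 H
  atom 14: C, bond orders sum to 4 (valence 4) → 0 H
  atom 15: C, bond orders sum to 1 (valence 4) → 3 H
  atom 16: O, bond orders sum to 2 (valence 2) → 0 H
Totals → C:14, H:27, N:1, O:1.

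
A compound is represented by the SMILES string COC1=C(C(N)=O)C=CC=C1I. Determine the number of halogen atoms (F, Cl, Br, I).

Halogen atoms appear at heavy-atom position 12 (1×I).
Other groups present: 1 amide, 1 ether.
Halogen count: 1.

1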